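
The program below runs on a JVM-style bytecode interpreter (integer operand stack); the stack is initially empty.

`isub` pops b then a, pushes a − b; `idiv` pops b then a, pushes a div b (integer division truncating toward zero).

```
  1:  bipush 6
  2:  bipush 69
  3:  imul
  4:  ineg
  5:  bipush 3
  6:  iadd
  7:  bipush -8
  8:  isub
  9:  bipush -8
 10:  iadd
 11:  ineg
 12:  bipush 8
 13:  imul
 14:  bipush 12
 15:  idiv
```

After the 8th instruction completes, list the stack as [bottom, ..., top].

bipush 6   6
bipush 69  6 69
imul       414
ineg       -414
bipush 3   -414 3
iadd       -411
bipush -8  -411 -8
isub       -403

[-403]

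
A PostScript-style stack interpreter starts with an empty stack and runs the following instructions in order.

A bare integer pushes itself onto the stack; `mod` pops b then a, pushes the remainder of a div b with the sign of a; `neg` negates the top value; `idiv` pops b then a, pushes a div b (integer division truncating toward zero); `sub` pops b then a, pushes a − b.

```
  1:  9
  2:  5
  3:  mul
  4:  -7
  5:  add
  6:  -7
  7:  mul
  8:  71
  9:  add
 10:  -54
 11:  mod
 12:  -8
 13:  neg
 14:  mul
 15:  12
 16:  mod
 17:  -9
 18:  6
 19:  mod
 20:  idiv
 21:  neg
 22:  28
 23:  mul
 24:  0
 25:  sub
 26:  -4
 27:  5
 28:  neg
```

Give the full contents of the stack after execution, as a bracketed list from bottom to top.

[0, -4, -5]

9    → [9]
5    → [9, 5]
mul  → [45]
-7   → [45, -7]
add  → [38]
-7   → [38, -7]
mul  → [-266]
71   → [-266, 71]
add  → [-195]
-54  → [-195, -54]
mod  → [-33]
-8   → [-33, -8]
neg  → [-33, 8]
mul  → [-264]
12   → [-264, 12]
mod  → [0]
-9   → [0, -9]
6    → [0, -9, 6]
mod  → [0, -3]
idiv → [0]
neg  → [0]
28   → [0, 28]
mul  → [0]
0    → [0, 0]
sub  → [0]
-4   → [0, -4]
5    → [0, -4, 5]
neg  → [0, -4, -5]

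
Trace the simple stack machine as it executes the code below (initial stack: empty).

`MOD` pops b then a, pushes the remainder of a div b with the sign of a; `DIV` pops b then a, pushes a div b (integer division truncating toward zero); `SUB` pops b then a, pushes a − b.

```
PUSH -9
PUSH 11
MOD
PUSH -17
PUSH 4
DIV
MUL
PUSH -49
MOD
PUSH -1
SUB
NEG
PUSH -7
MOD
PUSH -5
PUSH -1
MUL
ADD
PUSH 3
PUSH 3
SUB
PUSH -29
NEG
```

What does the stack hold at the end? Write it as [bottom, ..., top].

PUSH -9  → -9
PUSH 11  → -9 11
MOD      → -9
PUSH -17 → -9 -17
PUSH 4   → -9 -17 4
DIV      → -9 -4
MUL      → 36
PUSH -49 → 36 -49
MOD      → 36
PUSH -1  → 36 -1
SUB      → 37
NEG      → -37
PUSH -7  → -37 -7
MOD      → -2
PUSH -5  → -2 -5
PUSH -1  → -2 -5 -1
MUL      → -2 5
ADD      → 3
PUSH 3   → 3 3
PUSH 3   → 3 3 3
SUB      → 3 0
PUSH -29 → 3 0 -29
NEG      → 3 0 29

[3, 0, 29]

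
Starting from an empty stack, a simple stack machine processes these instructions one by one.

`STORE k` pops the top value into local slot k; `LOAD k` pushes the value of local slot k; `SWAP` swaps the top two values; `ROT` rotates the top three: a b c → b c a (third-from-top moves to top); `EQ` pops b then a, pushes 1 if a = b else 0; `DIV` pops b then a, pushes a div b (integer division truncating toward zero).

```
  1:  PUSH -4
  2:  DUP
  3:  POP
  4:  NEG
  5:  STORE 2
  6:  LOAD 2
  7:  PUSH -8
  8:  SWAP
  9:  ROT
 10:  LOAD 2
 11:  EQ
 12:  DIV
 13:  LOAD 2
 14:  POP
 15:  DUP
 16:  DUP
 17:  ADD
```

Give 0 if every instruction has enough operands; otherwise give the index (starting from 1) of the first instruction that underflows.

9

PUSH -4 -> [-4]
DUP     -> [-4, -4]
POP     -> [-4]
NEG     -> [4]
STORE 2 -> []
LOAD 2  -> [4]
PUSH -8 -> [4, -8]
SWAP    -> [-8, 4]
ROT  — needs 3 operands, stack has 2 → underflow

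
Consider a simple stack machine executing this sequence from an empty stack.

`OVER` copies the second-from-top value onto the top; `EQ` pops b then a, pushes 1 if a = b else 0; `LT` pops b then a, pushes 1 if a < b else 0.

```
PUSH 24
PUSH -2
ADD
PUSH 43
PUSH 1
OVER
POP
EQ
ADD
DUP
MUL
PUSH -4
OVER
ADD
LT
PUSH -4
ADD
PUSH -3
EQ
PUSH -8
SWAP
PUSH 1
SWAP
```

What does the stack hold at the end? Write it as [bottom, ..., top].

[-8, 1, 0]

PUSH 24 : 24
PUSH -2 : 24 -2
ADD     : 22
PUSH 43 : 22 43
PUSH 1  : 22 43 1
OVER    : 22 43 1 43
POP     : 22 43 1
EQ      : 22 0
ADD     : 22
DUP     : 22 22
MUL     : 484
PUSH -4 : 484 -4
OVER    : 484 -4 484
ADD     : 484 480
LT      : 0
PUSH -4 : 0 -4
ADD     : -4
PUSH -3 : -4 -3
EQ      : 0
PUSH -8 : 0 -8
SWAP    : -8 0
PUSH 1  : -8 0 1
SWAP    : -8 1 0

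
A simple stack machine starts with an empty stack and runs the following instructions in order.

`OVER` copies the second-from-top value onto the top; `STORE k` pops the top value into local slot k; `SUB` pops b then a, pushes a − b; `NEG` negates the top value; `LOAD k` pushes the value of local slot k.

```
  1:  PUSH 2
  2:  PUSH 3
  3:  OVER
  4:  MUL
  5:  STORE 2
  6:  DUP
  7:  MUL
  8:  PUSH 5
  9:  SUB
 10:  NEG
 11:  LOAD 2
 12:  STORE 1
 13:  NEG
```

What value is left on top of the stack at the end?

PUSH 2   [2]
PUSH 3   [2, 3]
OVER     [2, 3, 2]
MUL      [2, 6]
STORE 2  [2]
DUP      [2, 2]
MUL      [4]
PUSH 5   [4, 5]
SUB      [-1]
NEG      [1]
LOAD 2   [1, 6]
STORE 1  [1]
NEG      [-1]

-1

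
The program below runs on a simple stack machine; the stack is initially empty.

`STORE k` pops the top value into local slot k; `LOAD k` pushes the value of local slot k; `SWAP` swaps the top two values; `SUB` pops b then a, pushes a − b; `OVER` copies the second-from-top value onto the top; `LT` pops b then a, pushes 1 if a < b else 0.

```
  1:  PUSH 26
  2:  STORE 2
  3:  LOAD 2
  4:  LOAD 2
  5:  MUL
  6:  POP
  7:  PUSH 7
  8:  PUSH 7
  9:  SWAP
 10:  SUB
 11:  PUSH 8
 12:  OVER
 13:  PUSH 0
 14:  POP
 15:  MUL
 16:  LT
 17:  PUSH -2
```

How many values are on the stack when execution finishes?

PUSH 26  26
STORE 2  (empty)
LOAD 2   26
LOAD 2   26 26
MUL      676
POP      (empty)
PUSH 7   7
PUSH 7   7 7
SWAP     7 7
SUB      0
PUSH 8   0 8
OVER     0 8 0
PUSH 0   0 8 0 0
POP      0 8 0
MUL      0 0
LT       0
PUSH -2  0 -2

2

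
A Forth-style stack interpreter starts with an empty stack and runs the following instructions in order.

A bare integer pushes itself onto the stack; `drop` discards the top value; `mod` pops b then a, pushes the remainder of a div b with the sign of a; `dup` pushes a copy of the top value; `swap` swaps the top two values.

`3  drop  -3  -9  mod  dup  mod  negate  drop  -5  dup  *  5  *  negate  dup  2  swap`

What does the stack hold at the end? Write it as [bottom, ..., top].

3      → 3
drop   → (empty)
-3     → -3
-9     → -3 -9
mod    → -3
dup    → -3 -3
mod    → 0
negate → 0
drop   → (empty)
-5     → -5
dup    → -5 -5
*      → 25
5      → 25 5
*      → 125
negate → -125
dup    → -125 -125
2      → -125 -125 2
swap   → -125 2 -125

[-125, 2, -125]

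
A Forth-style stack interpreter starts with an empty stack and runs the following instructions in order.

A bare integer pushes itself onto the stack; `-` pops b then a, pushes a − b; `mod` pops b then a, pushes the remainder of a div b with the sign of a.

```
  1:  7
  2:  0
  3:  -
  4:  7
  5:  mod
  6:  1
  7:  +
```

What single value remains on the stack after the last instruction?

7    7
0    7 0
-    7
7    7 7
mod  0
1    0 1
+    1

1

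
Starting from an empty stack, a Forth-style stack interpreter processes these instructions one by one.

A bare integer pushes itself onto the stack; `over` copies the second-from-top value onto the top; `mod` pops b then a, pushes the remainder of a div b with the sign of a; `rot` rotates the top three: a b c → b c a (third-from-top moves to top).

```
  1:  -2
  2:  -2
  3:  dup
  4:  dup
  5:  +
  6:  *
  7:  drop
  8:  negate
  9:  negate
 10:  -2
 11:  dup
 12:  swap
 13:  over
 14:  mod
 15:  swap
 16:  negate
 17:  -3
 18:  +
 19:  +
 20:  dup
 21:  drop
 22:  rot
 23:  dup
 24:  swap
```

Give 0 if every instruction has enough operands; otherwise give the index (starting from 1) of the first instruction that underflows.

22

-2     → [-2]
-2     → [-2, -2]
dup    → [-2, -2, -2]
dup    → [-2, -2, -2, -2]
+      → [-2, -2, -4]
*      → [-2, 8]
drop   → [-2]
negate → [2]
negate → [-2]
-2     → [-2, -2]
dup    → [-2, -2, -2]
swap   → [-2, -2, -2]
over   → [-2, -2, -2, -2]
mod    → [-2, -2, 0]
swap   → [-2, 0, -2]
negate → [-2, 0, 2]
-3     → [-2, 0, 2, -3]
+      → [-2, 0, -1]
+      → [-2, -1]
dup    → [-2, -1, -1]
drop   → [-2, -1]
rot  — needs 3 operands, stack has 2 → underflow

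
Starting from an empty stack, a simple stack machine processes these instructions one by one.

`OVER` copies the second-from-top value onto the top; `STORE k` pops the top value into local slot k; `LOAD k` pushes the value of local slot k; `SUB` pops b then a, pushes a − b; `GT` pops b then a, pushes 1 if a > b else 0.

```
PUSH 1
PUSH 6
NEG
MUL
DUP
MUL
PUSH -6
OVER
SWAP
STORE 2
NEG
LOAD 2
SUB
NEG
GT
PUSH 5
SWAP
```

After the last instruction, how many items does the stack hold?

PUSH 1  → 1
PUSH 6  → 1 6
NEG     → 1 -6
MUL     → -6
DUP     → -6 -6
MUL     → 36
PUSH -6 → 36 -6
OVER    → 36 -6 36
SWAP    → 36 36 -6
STORE 2 → 36 36
NEG     → 36 -36
LOAD 2  → 36 -36 -6
SUB     → 36 -30
NEG     → 36 30
GT      → 1
PUSH 5  → 1 5
SWAP    → 5 1

2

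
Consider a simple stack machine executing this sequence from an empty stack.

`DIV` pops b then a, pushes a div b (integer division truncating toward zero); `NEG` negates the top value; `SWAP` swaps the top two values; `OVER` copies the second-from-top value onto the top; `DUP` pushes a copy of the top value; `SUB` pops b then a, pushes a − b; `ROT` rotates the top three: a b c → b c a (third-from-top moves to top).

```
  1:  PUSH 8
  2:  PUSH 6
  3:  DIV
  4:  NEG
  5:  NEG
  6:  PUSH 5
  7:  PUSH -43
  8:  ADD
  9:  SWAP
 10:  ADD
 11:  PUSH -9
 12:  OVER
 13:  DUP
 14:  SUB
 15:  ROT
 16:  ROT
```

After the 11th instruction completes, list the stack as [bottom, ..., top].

[-37, -9]

PUSH 8   : [8]
PUSH 6   : [8, 6]
DIV      : [1]
NEG      : [-1]
NEG      : [1]
PUSH 5   : [1, 5]
PUSH -43 : [1, 5, -43]
ADD      : [1, -38]
SWAP     : [-38, 1]
ADD      : [-37]
PUSH -9  : [-37, -9]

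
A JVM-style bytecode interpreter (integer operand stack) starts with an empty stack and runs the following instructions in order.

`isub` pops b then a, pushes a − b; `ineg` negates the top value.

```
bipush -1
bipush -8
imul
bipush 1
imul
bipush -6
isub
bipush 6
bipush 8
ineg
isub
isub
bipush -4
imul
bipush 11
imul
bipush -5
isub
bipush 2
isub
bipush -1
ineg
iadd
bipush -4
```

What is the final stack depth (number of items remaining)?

2

bipush -1  [-1]
bipush -8  [-1, -8]
imul       [8]
bipush 1   [8, 1]
imul       [8]
bipush -6  [8, -6]
isub       [14]
bipush 6   [14, 6]
bipush 8   [14, 6, 8]
ineg       [14, 6, -8]
isub       [14, 14]
isub       [0]
bipush -4  [0, -4]
imul       [0]
bipush 11  [0, 11]
imul       [0]
bipush -5  [0, -5]
isub       [5]
bipush 2   [5, 2]
isub       [3]
bipush -1  [3, -1]
ineg       [3, 1]
iadd       [4]
bipush -4  [4, -4]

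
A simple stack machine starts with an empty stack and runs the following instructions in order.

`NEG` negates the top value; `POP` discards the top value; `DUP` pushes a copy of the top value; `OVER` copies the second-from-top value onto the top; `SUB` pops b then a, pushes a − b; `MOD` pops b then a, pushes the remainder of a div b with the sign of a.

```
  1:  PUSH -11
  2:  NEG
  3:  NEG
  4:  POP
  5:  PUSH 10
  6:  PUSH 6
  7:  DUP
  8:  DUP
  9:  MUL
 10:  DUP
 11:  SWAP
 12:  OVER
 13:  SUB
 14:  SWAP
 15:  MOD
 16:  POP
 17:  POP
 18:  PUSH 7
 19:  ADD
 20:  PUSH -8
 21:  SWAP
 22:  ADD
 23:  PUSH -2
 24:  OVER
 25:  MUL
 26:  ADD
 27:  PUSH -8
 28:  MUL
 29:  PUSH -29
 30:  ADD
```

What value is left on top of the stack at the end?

43

PUSH -11 -> -11
NEG      -> 11
NEG      -> -11
POP      -> (empty)
PUSH 10  -> 10
PUSH 6   -> 10 6
DUP      -> 10 6 6
DUP      -> 10 6 6 6
MUL      -> 10 6 36
DUP      -> 10 6 36 36
SWAP     -> 10 6 36 36
OVER     -> 10 6 36 36 36
SUB      -> 10 6 36 0
SWAP     -> 10 6 0 36
MOD      -> 10 6 0
POP      -> 10 6
POP      -> 10
PUSH 7   -> 10 7
ADD      -> 17
PUSH -8  -> 17 -8
SWAP     -> -8 17
ADD      -> 9
PUSH -2  -> 9 -2
OVER     -> 9 -2 9
MUL      -> 9 -18
ADD      -> -9
PUSH -8  -> -9 -8
MUL      -> 72
PUSH -29 -> 72 -29
ADD      -> 43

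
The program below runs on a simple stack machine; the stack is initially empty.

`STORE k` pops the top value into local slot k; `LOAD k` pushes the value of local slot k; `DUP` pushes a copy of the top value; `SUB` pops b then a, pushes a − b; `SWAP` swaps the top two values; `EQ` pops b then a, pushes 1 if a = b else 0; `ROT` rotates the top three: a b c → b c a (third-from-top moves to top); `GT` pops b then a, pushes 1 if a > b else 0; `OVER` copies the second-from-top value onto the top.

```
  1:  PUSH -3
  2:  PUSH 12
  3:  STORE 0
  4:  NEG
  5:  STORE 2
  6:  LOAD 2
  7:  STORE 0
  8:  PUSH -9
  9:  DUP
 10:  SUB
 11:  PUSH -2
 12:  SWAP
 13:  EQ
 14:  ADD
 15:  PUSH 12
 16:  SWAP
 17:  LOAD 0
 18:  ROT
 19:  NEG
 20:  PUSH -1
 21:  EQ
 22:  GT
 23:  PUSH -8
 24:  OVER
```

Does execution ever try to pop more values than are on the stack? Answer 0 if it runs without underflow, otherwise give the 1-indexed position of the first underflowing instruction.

PUSH -3 -> -3
PUSH 12 -> -3 12
STORE 0 -> -3
NEG     -> 3
STORE 2 -> (empty)
LOAD 2  -> 3
STORE 0 -> (empty)
PUSH -9 -> -9
DUP     -> -9 -9
SUB     -> 0
PUSH -2 -> 0 -2
SWAP    -> -2 0
EQ      -> 0
ADD  — needs 2 operands, stack has 1 → underflow

14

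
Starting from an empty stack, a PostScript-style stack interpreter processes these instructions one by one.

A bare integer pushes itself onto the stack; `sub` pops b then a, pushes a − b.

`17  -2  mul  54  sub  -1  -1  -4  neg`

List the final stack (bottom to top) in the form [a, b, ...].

17  : [17]
-2  : [17, -2]
mul : [-34]
54  : [-34, 54]
sub : [-88]
-1  : [-88, -1]
-1  : [-88, -1, -1]
-4  : [-88, -1, -1, -4]
neg : [-88, -1, -1, 4]

[-88, -1, -1, 4]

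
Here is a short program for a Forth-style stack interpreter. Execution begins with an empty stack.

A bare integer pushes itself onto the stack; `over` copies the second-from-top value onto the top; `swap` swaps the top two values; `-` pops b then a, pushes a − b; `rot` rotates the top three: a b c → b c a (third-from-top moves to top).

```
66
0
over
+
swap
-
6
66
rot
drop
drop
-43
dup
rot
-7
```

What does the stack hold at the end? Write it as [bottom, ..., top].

[-43, -43, 6, -7]

66   : [66]
0    : [66, 0]
over : [66, 0, 66]
+    : [66, 66]
swap : [66, 66]
-    : [0]
6    : [0, 6]
66   : [0, 6, 66]
rot  : [6, 66, 0]
drop : [6, 66]
drop : [6]
-43  : [6, -43]
dup  : [6, -43, -43]
rot  : [-43, -43, 6]
-7   : [-43, -43, 6, -7]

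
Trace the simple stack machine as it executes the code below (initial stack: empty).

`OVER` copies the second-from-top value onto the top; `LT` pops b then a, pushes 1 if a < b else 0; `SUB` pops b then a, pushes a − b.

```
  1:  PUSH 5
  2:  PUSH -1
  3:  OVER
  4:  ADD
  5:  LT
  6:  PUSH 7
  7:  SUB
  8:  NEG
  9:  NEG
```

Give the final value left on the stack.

-7

PUSH 5  → 5
PUSH -1 → 5 -1
OVER    → 5 -1 5
ADD     → 5 4
LT      → 0
PUSH 7  → 0 7
SUB     → -7
NEG     → 7
NEG     → -7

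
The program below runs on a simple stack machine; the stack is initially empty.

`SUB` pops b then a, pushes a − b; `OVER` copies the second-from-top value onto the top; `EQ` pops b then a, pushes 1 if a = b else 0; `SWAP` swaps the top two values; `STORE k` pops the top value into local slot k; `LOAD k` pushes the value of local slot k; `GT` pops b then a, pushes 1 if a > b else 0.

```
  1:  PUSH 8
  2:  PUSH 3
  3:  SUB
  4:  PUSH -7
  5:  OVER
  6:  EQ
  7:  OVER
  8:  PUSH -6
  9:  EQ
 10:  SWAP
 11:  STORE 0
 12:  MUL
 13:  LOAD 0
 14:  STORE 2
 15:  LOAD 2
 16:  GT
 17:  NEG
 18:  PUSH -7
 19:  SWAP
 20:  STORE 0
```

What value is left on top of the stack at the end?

-7

PUSH 8  -> 8
PUSH 3  -> 8 3
SUB     -> 5
PUSH -7 -> 5 -7
OVER    -> 5 -7 5
EQ      -> 5 0
OVER    -> 5 0 5
PUSH -6 -> 5 0 5 -6
EQ      -> 5 0 0
SWAP    -> 5 0 0
STORE 0 -> 5 0
MUL     -> 0
LOAD 0  -> 0 0
STORE 2 -> 0
LOAD 2  -> 0 0
GT      -> 0
NEG     -> 0
PUSH -7 -> 0 -7
SWAP    -> -7 0
STORE 0 -> -7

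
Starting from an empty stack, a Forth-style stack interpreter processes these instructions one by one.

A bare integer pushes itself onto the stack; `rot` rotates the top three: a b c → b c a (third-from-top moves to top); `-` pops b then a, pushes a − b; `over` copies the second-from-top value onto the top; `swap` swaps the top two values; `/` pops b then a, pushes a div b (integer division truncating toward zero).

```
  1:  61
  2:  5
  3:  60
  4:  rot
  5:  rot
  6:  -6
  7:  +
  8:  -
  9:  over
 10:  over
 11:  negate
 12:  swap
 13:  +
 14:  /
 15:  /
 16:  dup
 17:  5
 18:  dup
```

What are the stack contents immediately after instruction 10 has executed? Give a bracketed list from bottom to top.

[60, 62, 60, 62]

61   : 61
5    : 61 5
60   : 61 5 60
rot  : 5 60 61
rot  : 60 61 5
-6   : 60 61 5 -6
+    : 60 61 -1
-    : 60 62
over : 60 62 60
over : 60 62 60 62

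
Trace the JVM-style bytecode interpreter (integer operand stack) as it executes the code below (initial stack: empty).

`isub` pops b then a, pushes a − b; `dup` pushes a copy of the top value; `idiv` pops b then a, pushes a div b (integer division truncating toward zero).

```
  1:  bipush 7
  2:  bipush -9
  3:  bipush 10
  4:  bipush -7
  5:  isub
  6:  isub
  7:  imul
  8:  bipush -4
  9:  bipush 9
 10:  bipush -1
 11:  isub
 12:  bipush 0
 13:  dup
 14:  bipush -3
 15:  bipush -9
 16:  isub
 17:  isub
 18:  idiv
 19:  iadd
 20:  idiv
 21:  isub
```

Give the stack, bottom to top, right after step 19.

[-182, -4, 10]

bipush 7   [7]
bipush -9  [7, -9]
bipush 10  [7, -9, 10]
bipush -7  [7, -9, 10, -7]
isub       [7, -9, 17]
isub       [7, -26]
imul       [-182]
bipush -4  [-182, -4]
bipush 9   [-182, -4, 9]
bipush -1  [-182, -4, 9, -1]
isub       [-182, -4, 10]
bipush 0   [-182, -4, 10, 0]
dup        [-182, -4, 10, 0, 0]
bipush -3  [-182, -4, 10, 0, 0, -3]
bipush -9  [-182, -4, 10, 0, 0, -3, -9]
isub       [-182, -4, 10, 0, 0, 6]
isub       [-182, -4, 10, 0, -6]
idiv       [-182, -4, 10, 0]
iadd       [-182, -4, 10]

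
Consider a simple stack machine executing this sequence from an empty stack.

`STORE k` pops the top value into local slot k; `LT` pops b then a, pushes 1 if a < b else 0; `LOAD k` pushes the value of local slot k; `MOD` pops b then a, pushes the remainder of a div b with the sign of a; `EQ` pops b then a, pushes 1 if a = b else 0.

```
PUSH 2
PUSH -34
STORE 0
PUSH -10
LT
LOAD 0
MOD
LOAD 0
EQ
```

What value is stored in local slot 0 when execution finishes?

PUSH 2   → [2]
PUSH -34 → [2, -34]
STORE 0  → [2]
PUSH -10 → [2, -10]
LT       → [0]
LOAD 0   → [0, -34]
MOD      → [0]
LOAD 0   → [0, -34]
EQ       → [0]

-34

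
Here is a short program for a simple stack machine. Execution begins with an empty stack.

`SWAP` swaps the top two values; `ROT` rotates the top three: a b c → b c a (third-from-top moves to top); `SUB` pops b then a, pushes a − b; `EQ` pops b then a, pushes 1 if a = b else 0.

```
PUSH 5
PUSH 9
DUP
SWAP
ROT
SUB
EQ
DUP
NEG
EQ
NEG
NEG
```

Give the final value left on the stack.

1

PUSH 5 : [5]
PUSH 9 : [5, 9]
DUP    : [5, 9, 9]
SWAP   : [5, 9, 9]
ROT    : [9, 9, 5]
SUB    : [9, 4]
EQ     : [0]
DUP    : [0, 0]
NEG    : [0, 0]
EQ     : [1]
NEG    : [-1]
NEG    : [1]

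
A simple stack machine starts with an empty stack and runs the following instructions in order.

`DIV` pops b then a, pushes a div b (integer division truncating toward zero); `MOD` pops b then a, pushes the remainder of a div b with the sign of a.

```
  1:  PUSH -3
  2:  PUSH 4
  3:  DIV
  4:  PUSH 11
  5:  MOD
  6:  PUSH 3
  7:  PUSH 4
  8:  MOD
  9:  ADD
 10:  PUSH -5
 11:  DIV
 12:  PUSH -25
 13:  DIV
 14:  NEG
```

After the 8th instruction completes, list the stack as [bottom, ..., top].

[0, 3]

PUSH -3  -3
PUSH 4   -3 4
DIV      0
PUSH 11  0 11
MOD      0
PUSH 3   0 3
PUSH 4   0 3 4
MOD      0 3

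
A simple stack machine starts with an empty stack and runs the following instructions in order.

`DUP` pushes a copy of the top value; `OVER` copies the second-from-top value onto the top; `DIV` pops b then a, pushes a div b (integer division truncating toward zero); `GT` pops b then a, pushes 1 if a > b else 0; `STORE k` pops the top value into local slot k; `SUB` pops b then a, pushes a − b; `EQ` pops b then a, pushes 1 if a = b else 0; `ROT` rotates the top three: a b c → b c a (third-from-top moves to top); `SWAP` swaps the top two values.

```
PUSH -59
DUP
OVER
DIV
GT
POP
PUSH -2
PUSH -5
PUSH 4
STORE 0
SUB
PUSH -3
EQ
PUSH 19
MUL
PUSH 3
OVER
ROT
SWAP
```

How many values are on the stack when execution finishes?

PUSH -59  [-59]
DUP       [-59, -59]
OVER      [-59, -59, -59]
DIV       [-59, 1]
GT        [0]
POP       []
PUSH -2   [-2]
PUSH -5   [-2, -5]
PUSH 4    [-2, -5, 4]
STORE 0   [-2, -5]
SUB       [3]
PUSH -3   [3, -3]
EQ        [0]
PUSH 19   [0, 19]
MUL       [0]
PUSH 3    [0, 3]
OVER      [0, 3, 0]
ROT       [3, 0, 0]
SWAP      [3, 0, 0]

3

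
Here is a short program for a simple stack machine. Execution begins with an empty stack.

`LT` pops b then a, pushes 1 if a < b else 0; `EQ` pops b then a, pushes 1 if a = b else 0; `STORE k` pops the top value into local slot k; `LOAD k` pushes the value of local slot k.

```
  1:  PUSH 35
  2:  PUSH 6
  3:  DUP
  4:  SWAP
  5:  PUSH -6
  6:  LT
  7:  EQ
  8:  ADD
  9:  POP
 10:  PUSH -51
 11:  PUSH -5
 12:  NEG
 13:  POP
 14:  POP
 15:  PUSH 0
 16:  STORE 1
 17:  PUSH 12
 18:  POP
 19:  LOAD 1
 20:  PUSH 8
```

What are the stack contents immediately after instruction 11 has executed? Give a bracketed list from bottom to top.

[-51, -5]

PUSH 35  -> [35]
PUSH 6   -> [35, 6]
DUP      -> [35, 6, 6]
SWAP     -> [35, 6, 6]
PUSH -6  -> [35, 6, 6, -6]
LT       -> [35, 6, 0]
EQ       -> [35, 0]
ADD      -> [35]
POP      -> []
PUSH -51 -> [-51]
PUSH -5  -> [-51, -5]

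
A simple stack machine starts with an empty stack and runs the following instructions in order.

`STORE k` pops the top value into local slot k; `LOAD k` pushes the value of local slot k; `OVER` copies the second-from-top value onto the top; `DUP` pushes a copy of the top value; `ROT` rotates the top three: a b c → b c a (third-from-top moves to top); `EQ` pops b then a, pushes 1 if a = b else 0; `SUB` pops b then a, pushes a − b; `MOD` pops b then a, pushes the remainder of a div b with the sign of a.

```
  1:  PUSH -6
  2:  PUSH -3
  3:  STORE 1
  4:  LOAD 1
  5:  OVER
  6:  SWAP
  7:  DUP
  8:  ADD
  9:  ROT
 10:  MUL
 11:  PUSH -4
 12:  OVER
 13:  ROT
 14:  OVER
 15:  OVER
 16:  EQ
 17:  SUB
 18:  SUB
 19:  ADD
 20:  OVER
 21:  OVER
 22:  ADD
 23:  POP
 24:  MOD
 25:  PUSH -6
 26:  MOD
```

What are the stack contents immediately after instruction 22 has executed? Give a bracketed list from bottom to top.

PUSH -6 : [-6]
PUSH -3 : [-6, -3]
STORE 1 : [-6]
LOAD 1  : [-6, -3]
OVER    : [-6, -3, -6]
SWAP    : [-6, -6, -3]
DUP     : [-6, -6, -3, -3]
ADD     : [-6, -6, -6]
ROT     : [-6, -6, -6]
MUL     : [-6, 36]
PUSH -4 : [-6, 36, -4]
OVER    : [-6, 36, -4, 36]
ROT     : [-6, -4, 36, 36]
OVER    : [-6, -4, 36, 36, 36]
OVER    : [-6, -4, 36, 36, 36, 36]
EQ      : [-6, -4, 36, 36, 1]
SUB     : [-6, -4, 36, 35]
SUB     : [-6, -4, 1]
ADD     : [-6, -3]
OVER    : [-6, -3, -6]
OVER    : [-6, -3, -6, -3]
ADD     : [-6, -3, -9]

[-6, -3, -9]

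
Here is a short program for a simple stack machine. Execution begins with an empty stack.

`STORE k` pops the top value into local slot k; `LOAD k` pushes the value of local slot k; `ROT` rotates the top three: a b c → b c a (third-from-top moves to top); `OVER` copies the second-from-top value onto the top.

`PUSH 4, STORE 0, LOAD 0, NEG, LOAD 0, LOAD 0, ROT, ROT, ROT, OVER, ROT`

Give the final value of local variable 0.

4

PUSH 4  : [4]
STORE 0 : []
LOAD 0  : [4]
NEG     : [-4]
LOAD 0  : [-4, 4]
LOAD 0  : [-4, 4, 4]
ROT     : [4, 4, -4]
ROT     : [4, -4, 4]
ROT     : [-4, 4, 4]
OVER    : [-4, 4, 4, 4]
ROT     : [-4, 4, 4, 4]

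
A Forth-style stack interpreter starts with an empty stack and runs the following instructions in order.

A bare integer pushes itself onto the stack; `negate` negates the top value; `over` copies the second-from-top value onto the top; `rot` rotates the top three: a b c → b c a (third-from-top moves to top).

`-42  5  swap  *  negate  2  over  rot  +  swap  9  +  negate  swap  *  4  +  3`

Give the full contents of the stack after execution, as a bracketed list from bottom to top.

[-4616, 3]

-42    → [-42]
5      → [-42, 5]
swap   → [5, -42]
*      → [-210]
negate → [210]
2      → [210, 2]
over   → [210, 2, 210]
rot    → [2, 210, 210]
+      → [2, 420]
swap   → [420, 2]
9      → [420, 2, 9]
+      → [420, 11]
negate → [420, -11]
swap   → [-11, 420]
*      → [-4620]
4      → [-4620, 4]
+      → [-4616]
3      → [-4616, 3]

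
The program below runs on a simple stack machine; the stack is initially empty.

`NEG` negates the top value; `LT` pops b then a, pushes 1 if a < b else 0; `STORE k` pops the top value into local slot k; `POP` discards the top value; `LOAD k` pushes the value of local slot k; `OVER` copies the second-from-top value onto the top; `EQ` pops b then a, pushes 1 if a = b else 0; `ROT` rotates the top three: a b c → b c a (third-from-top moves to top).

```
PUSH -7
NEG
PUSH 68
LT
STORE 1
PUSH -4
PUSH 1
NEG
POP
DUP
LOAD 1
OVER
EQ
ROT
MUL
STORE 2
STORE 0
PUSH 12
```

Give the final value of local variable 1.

1

PUSH -7 -> [-7]
NEG     -> [7]
PUSH 68 -> [7, 68]
LT      -> [1]
STORE 1 -> []
PUSH -4 -> [-4]
PUSH 1  -> [-4, 1]
NEG     -> [-4, -1]
POP     -> [-4]
DUP     -> [-4, -4]
LOAD 1  -> [-4, -4, 1]
OVER    -> [-4, -4, 1, -4]
EQ      -> [-4, -4, 0]
ROT     -> [-4, 0, -4]
MUL     -> [-4, 0]
STORE 2 -> [-4]
STORE 0 -> []
PUSH 12 -> [12]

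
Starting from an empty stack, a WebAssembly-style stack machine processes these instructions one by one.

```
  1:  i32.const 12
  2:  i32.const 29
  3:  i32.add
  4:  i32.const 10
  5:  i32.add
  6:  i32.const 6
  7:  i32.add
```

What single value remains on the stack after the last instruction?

57

i32.const 12  [12]
i32.const 29  [12, 29]
i32.add       [41]
i32.const 10  [41, 10]
i32.add       [51]
i32.const 6   [51, 6]
i32.add       [57]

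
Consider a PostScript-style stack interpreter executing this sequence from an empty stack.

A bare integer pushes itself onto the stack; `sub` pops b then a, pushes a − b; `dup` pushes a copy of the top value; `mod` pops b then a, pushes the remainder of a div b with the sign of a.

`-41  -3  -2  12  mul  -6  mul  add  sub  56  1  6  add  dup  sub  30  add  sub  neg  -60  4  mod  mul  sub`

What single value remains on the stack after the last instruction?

-41 : -41
-3  : -41 -3
-2  : -41 -3 -2
12  : -41 -3 -2 12
mul : -41 -3 -24
-6  : -41 -3 -24 -6
mul : -41 -3 144
add : -41 141
sub : -182
56  : -182 56
1   : -182 56 1
6   : -182 56 1 6
add : -182 56 7
dup : -182 56 7 7
sub : -182 56 0
30  : -182 56 0 30
add : -182 56 30
sub : -182 26
neg : -182 -26
-60 : -182 -26 -60
4   : -182 -26 -60 4
mod : -182 -26 0
mul : -182 0
sub : -182

-182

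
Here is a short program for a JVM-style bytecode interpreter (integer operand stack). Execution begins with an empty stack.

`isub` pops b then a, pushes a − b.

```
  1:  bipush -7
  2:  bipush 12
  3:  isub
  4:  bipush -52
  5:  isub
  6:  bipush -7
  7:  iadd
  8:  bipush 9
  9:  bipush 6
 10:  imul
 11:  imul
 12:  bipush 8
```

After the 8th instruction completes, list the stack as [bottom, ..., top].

[26, 9]

bipush -7  -> [-7]
bipush 12  -> [-7, 12]
isub       -> [-19]
bipush -52 -> [-19, -52]
isub       -> [33]
bipush -7  -> [33, -7]
iadd       -> [26]
bipush 9   -> [26, 9]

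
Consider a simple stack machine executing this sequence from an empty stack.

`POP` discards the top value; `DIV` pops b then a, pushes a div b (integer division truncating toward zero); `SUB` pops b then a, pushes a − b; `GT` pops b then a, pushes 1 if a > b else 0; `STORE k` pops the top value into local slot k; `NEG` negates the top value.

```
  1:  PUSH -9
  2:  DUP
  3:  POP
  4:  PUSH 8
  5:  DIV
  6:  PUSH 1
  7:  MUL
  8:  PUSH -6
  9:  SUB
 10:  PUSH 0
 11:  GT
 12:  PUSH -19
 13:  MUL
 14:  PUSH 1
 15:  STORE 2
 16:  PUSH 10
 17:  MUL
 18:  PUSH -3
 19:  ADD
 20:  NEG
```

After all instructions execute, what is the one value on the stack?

193

PUSH -9  -> -9
DUP      -> -9 -9
POP      -> -9
PUSH 8   -> -9 8
DIV      -> -1
PUSH 1   -> -1 1
MUL      -> -1
PUSH -6  -> -1 -6
SUB      -> 5
PUSH 0   -> 5 0
GT       -> 1
PUSH -19 -> 1 -19
MUL      -> -19
PUSH 1   -> -19 1
STORE 2  -> -19
PUSH 10  -> -19 10
MUL      -> -190
PUSH -3  -> -190 -3
ADD      -> -193
NEG      -> 193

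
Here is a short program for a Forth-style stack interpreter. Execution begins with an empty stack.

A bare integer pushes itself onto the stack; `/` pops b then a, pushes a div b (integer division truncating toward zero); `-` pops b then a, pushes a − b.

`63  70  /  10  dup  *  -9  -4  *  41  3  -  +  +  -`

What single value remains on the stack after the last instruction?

-174

63  -> 63
70  -> 63 70
/   -> 0
10  -> 0 10
dup -> 0 10 10
*   -> 0 100
-9  -> 0 100 -9
-4  -> 0 100 -9 -4
*   -> 0 100 36
41  -> 0 100 36 41
3   -> 0 100 36 41 3
-   -> 0 100 36 38
+   -> 0 100 74
+   -> 0 174
-   -> -174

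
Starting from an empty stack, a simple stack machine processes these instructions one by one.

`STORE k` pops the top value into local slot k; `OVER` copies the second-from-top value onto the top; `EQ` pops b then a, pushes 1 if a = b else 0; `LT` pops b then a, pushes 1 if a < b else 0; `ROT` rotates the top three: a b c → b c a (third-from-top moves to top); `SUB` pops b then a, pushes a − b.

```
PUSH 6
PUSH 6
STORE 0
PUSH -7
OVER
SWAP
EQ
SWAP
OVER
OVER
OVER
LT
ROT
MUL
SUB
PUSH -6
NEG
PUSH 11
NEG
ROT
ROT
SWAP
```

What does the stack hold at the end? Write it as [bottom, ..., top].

PUSH 6  -> 6
PUSH 6  -> 6 6
STORE 0 -> 6
PUSH -7 -> 6 -7
OVER    -> 6 -7 6
SWAP    -> 6 6 -7
EQ      -> 6 0
SWAP    -> 0 6
OVER    -> 0 6 0
OVER    -> 0 6 0 6
OVER    -> 0 6 0 6 0
LT      -> 0 6 0 0
ROT     -> 0 0 0 6
MUL     -> 0 0 0
SUB     -> 0 0
PUSH -6 -> 0 0 -6
NEG     -> 0 0 6
PUSH 11 -> 0 0 6 11
NEG     -> 0 0 6 -11
ROT     -> 0 6 -11 0
ROT     -> 0 -11 0 6
SWAP    -> 0 -11 6 0

[0, -11, 6, 0]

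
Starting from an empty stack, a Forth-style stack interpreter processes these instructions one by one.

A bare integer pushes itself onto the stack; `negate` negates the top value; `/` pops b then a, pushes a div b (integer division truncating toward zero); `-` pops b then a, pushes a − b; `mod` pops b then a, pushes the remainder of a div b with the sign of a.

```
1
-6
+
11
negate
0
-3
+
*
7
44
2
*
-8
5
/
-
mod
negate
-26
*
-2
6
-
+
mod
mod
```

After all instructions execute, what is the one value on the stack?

1      → 1
-6     → 1 -6
+      → -5
11     → -5 11
negate → -5 -11
0      → -5 -11 0
-3     → -5 -11 0 -3
+      → -5 -11 -3
*      → -5 33
7      → -5 33 7
44     → -5 33 7 44
2      → -5 33 7 44 2
*      → -5 33 7 88
-8     → -5 33 7 88 -8
5      → -5 33 7 88 -8 5
/      → -5 33 7 88 -1
-      → -5 33 7 89
mod    → -5 33 7
negate → -5 33 -7
-26    → -5 33 -7 -26
*      → -5 33 182
-2     → -5 33 182 -2
6      → -5 33 182 -2 6
-      → -5 33 182 -8
+      → -5 33 174
mod    → -5 33
mod    → -5

-5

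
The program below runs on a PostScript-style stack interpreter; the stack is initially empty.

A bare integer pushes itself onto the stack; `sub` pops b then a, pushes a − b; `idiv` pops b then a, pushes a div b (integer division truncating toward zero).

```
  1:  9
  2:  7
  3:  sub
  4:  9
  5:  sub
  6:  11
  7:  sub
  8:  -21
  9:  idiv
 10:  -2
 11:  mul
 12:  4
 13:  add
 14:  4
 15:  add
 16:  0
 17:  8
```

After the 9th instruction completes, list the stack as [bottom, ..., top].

9     9
7     9 7
sub   2
9     2 9
sub   -7
11    -7 11
sub   -18
-21   -18 -21
idiv  0

[0]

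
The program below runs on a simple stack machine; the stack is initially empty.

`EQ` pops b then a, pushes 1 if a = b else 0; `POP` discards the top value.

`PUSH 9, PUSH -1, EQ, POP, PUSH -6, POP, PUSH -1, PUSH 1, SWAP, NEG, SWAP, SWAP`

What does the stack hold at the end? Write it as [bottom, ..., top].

PUSH 9  -> [9]
PUSH -1 -> [9, -1]
EQ      -> [0]
POP     -> []
PUSH -6 -> [-6]
POP     -> []
PUSH -1 -> [-1]
PUSH 1  -> [-1, 1]
SWAP    -> [1, -1]
NEG     -> [1, 1]
SWAP    -> [1, 1]
SWAP    -> [1, 1]

[1, 1]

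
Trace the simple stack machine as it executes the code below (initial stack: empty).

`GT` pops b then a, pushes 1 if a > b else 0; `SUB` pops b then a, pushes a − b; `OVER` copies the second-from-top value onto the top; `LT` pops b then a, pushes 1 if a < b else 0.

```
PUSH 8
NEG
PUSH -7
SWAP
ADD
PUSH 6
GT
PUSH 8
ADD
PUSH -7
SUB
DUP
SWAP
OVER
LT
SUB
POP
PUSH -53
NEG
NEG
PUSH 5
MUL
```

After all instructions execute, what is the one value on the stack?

PUSH 8   : [8]
NEG      : [-8]
PUSH -7  : [-8, -7]
SWAP     : [-7, -8]
ADD      : [-15]
PUSH 6   : [-15, 6]
GT       : [0]
PUSH 8   : [0, 8]
ADD      : [8]
PUSH -7  : [8, -7]
SUB      : [15]
DUP      : [15, 15]
SWAP     : [15, 15]
OVER     : [15, 15, 15]
LT       : [15, 0]
SUB      : [15]
POP      : []
PUSH -53 : [-53]
NEG      : [53]
NEG      : [-53]
PUSH 5   : [-53, 5]
MUL      : [-265]

-265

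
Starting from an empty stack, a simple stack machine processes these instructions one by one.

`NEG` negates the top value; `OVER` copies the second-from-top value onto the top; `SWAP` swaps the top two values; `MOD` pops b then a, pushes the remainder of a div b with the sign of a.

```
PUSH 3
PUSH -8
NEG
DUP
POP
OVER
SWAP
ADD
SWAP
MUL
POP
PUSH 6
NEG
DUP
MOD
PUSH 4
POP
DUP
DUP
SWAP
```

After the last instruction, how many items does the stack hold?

PUSH 3  → 3
PUSH -8 → 3 -8
NEG     → 3 8
DUP     → 3 8 8
POP     → 3 8
OVER    → 3 8 3
SWAP    → 3 3 8
ADD     → 3 11
SWAP    → 11 3
MUL     → 33
POP     → (empty)
PUSH 6  → 6
NEG     → -6
DUP     → -6 -6
MOD     → 0
PUSH 4  → 0 4
POP     → 0
DUP     → 0 0
DUP     → 0 0 0
SWAP    → 0 0 0

3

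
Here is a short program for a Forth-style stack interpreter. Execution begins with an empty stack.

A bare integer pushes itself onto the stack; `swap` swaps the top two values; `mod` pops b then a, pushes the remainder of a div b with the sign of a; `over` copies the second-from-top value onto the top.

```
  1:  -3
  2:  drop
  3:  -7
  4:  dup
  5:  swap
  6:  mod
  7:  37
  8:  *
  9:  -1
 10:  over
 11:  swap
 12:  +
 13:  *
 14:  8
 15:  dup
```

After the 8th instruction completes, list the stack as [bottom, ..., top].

[0]

-3    [-3]
drop  []
-7    [-7]
dup   [-7, -7]
swap  [-7, -7]
mod   [0]
37    [0, 37]
*     [0]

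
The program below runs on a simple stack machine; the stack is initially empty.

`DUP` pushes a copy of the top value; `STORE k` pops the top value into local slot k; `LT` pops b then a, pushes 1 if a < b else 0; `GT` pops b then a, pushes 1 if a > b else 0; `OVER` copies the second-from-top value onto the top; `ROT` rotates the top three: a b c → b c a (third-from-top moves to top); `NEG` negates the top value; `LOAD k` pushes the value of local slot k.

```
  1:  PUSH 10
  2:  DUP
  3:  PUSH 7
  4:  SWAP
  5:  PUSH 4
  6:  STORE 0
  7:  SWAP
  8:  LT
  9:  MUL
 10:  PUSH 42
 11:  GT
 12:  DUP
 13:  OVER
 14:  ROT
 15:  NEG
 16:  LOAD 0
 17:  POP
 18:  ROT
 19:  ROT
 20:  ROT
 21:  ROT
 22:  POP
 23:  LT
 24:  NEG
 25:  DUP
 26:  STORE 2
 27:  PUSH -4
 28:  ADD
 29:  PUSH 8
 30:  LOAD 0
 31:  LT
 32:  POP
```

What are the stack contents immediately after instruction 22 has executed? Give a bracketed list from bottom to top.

[0, 0]

PUSH 10 -> [10]
DUP     -> [10, 10]
PUSH 7  -> [10, 10, 7]
SWAP    -> [10, 7, 10]
PUSH 4  -> [10, 7, 10, 4]
STORE 0 -> [10, 7, 10]
SWAP    -> [10, 10, 7]
LT      -> [10, 0]
MUL     -> [0]
PUSH 42 -> [0, 42]
GT      -> [0]
DUP     -> [0, 0]
OVER    -> [0, 0, 0]
ROT     -> [0, 0, 0]
NEG     -> [0, 0, 0]
LOAD 0  -> [0, 0, 0, 4]
POP     -> [0, 0, 0]
ROT     -> [0, 0, 0]
ROT     -> [0, 0, 0]
ROT     -> [0, 0, 0]
ROT     -> [0, 0, 0]
POP     -> [0, 0]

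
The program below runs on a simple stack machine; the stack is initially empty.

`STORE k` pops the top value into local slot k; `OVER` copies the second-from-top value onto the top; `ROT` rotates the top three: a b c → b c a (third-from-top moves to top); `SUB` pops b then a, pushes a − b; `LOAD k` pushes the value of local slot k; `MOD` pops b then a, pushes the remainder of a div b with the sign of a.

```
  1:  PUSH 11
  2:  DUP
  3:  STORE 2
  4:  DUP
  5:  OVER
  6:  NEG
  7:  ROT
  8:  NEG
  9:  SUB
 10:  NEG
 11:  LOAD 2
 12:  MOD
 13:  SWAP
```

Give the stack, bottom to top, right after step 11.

[11, 0, 11]

PUSH 11 -> [11]
DUP     -> [11, 11]
STORE 2 -> [11]
DUP     -> [11, 11]
OVER    -> [11, 11, 11]
NEG     -> [11, 11, -11]
ROT     -> [11, -11, 11]
NEG     -> [11, -11, -11]
SUB     -> [11, 0]
NEG     -> [11, 0]
LOAD 2  -> [11, 0, 11]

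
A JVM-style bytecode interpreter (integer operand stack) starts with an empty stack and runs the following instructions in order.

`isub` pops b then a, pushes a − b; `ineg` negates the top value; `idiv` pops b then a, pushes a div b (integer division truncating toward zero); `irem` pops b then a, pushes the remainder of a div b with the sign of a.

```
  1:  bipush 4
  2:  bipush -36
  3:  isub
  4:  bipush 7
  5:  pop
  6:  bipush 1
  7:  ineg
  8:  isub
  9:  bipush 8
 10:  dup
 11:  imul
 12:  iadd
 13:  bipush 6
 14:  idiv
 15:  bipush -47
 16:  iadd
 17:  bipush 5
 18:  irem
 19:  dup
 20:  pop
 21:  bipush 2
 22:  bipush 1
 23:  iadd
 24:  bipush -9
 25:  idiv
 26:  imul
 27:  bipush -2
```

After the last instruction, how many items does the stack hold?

bipush 4   -> [4]
bipush -36 -> [4, -36]
isub       -> [40]
bipush 7   -> [40, 7]
pop        -> [40]
bipush 1   -> [40, 1]
ineg       -> [40, -1]
isub       -> [41]
bipush 8   -> [41, 8]
dup        -> [41, 8, 8]
imul       -> [41, 64]
iadd       -> [105]
bipush 6   -> [105, 6]
idiv       -> [17]
bipush -47 -> [17, -47]
iadd       -> [-30]
bipush 5   -> [-30, 5]
irem       -> [0]
dup        -> [0, 0]
pop        -> [0]
bipush 2   -> [0, 2]
bipush 1   -> [0, 2, 1]
iadd       -> [0, 3]
bipush -9  -> [0, 3, -9]
idiv       -> [0, 0]
imul       -> [0]
bipush -2  -> [0, -2]

2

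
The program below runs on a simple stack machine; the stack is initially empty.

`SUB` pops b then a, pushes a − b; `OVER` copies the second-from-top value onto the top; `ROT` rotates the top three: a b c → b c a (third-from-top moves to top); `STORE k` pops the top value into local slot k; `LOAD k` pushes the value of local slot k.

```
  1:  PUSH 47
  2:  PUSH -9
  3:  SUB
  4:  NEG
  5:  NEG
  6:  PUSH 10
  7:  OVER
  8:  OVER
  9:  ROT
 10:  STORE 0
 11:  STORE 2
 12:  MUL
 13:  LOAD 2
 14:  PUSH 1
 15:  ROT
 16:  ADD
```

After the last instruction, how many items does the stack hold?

PUSH 47  47
PUSH -9  47 -9
SUB      56
NEG      -56
NEG      56
PUSH 10  56 10
OVER     56 10 56
OVER     56 10 56 10
ROT      56 56 10 10
STORE 0  56 56 10
STORE 2  56 56
MUL      3136
LOAD 2   3136 10
PUSH 1   3136 10 1
ROT      10 1 3136
ADD      10 3137

2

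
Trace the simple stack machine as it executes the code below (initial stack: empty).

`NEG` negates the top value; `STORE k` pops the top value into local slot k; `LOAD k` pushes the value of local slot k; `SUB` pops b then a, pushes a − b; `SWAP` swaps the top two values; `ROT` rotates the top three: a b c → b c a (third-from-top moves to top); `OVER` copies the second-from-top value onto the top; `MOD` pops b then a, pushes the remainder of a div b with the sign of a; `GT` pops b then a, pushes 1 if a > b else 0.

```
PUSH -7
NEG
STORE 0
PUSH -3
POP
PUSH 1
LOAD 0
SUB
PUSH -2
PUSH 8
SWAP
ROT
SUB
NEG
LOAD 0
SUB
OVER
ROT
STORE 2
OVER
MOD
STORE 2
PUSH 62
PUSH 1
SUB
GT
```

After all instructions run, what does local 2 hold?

8

PUSH -7  [-7]
NEG      [7]
STORE 0  []
PUSH -3  [-3]
POP      []
PUSH 1   [1]
LOAD 0   [1, 7]
SUB      [-6]
PUSH -2  [-6, -2]
PUSH 8   [-6, -2, 8]
SWAP     [-6, 8, -2]
ROT      [8, -2, -6]
SUB      [8, 4]
NEG      [8, -4]
LOAD 0   [8, -4, 7]
SUB      [8, -11]
OVER     [8, -11, 8]
ROT      [-11, 8, 8]
STORE 2  [-11, 8]
OVER     [-11, 8, -11]
MOD      [-11, 8]
STORE 2  [-11]
PUSH 62  [-11, 62]
PUSH 1   [-11, 62, 1]
SUB      [-11, 61]
GT       [0]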